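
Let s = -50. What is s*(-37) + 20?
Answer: 1870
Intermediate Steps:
s*(-37) + 20 = -50*(-37) + 20 = 1850 + 20 = 1870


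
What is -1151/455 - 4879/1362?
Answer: -3787607/619710 ≈ -6.1119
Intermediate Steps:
-1151/455 - 4879/1362 = -3787607/619710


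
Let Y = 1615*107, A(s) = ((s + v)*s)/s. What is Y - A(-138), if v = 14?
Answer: 172929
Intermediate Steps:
A(s) = 14 + s (A(s) = ((s + 14)*s)/s = ((14 + s)*s)/s = (s*(14 + s))/s = 14 + s)
Y = 172805
Y - A(-138) = 172805 - (14 - 138) = 172805 - 1*(-124) = 172805 + 124 = 172929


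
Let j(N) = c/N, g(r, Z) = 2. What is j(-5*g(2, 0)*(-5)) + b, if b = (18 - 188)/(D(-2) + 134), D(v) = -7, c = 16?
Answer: -3234/3175 ≈ -1.0186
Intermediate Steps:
j(N) = 16/N
b = -170/127 (b = (18 - 188)/(-7 + 134) = -170/127 ≈ -1.3386)
j(-5*g(2, 0)*(-5)) + b = 16/((-5*2*(-5))) - 170/127 = 16/((-10*(-5))) - 170/127 = 16/50 - 170/127 = 16*(1/50) - 170/127 = 8/25 - 170/127 = -3234/3175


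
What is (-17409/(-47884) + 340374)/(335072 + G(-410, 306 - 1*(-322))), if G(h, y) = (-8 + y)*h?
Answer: 16298486025/3872474848 ≈ 4.2088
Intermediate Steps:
G(h, y) = h*(-8 + y)
(-17409/(-47884) + 340374)/(335072 + G(-410, 306 - 1*(-322))) = (-17409/(-47884) + 340374)/(335072 - 410*(-8 + (306 - 1*(-322)))) = (-17409*(-1/47884) + 340374)/(335072 - 410*(-8 + (306 + 322))) = (17409/47884 + 340374)/(335072 - 410*(-8 + 628)) = 16298486025/(47884*(335072 - 410*620)) = 16298486025/(47884*(335072 - 254200)) = (16298486025/47884)/80872 = (16298486025/47884)*(1/80872) = 16298486025/3872474848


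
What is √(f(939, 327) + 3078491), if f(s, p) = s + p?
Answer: √3079757 ≈ 1754.9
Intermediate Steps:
f(s, p) = p + s
√(f(939, 327) + 3078491) = √((327 + 939) + 3078491) = √(1266 + 3078491) = √3079757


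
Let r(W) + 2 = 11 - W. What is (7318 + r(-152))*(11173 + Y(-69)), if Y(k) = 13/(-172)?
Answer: 14372715897/172 ≈ 8.3562e+7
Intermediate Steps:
r(W) = 9 - W (r(W) = -2 + (11 - W) = 9 - W)
Y(k) = -13/172 (Y(k) = 13*(-1/172) = -13/172)
(7318 + r(-152))*(11173 + Y(-69)) = (7318 + (9 - 1*(-152)))*(11173 - 13/172) = (7318 + (9 + 152))*(1921743/172) = (7318 + 161)*(1921743/172) = 7479*(1921743/172) = 14372715897/172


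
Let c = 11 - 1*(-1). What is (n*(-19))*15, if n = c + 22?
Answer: -9690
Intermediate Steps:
c = 12 (c = 11 + 1 = 12)
n = 34 (n = 12 + 22 = 34)
(n*(-19))*15 = (34*(-19))*15 = -646*15 = -9690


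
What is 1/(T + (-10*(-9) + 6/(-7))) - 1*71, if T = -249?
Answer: -79456/1119 ≈ -71.006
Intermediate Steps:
1/(T + (-10*(-9) + 6/(-7))) - 1*71 = 1/(-249 + (-10*(-9) + 6/(-7))) - 1*71 = 1/(-249 + (90 + 6*(-1/7))) - 71 = 1/(-249 + (90 - 6/7)) - 71 = 1/(-249 + 624/7) - 71 = 1/(-1119/7) - 71 = -7/1119 - 71 = -79456/1119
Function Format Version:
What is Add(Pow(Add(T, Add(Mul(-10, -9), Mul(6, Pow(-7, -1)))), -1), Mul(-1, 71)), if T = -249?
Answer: Rational(-79456, 1119) ≈ -71.006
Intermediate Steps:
Add(Pow(Add(T, Add(Mul(-10, -9), Mul(6, Pow(-7, -1)))), -1), Mul(-1, 71)) = Add(Pow(Add(-249, Add(Mul(-10, -9), Mul(6, Pow(-7, -1)))), -1), Mul(-1, 71)) = Add(Pow(Add(-249, Add(90, Mul(6, Rational(-1, 7)))), -1), -71) = Add(Pow(Add(-249, Add(90, Rational(-6, 7))), -1), -71) = Add(Pow(Add(-249, Rational(624, 7)), -1), -71) = Add(Pow(Rational(-1119, 7), -1), -71) = Add(Rational(-7, 1119), -71) = Rational(-79456, 1119)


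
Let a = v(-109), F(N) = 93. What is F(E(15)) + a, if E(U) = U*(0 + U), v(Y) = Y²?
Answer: 11974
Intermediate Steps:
E(U) = U² (E(U) = U*U = U²)
a = 11881 (a = (-109)² = 11881)
F(E(15)) + a = 93 + 11881 = 11974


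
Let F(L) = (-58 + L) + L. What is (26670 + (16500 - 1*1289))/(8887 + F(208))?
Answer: 41881/9245 ≈ 4.5301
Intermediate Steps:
F(L) = -58 + 2*L
(26670 + (16500 - 1*1289))/(8887 + F(208)) = (26670 + (16500 - 1*1289))/(8887 + (-58 + 2*208)) = (26670 + (16500 - 1289))/(8887 + (-58 + 416)) = (26670 + 15211)/(8887 + 358) = 41881/9245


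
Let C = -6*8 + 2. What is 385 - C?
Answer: 431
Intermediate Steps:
C = -46 (C = -48 + 2 = -46)
385 - C = 385 - 1*(-46) = 385 + 46 = 431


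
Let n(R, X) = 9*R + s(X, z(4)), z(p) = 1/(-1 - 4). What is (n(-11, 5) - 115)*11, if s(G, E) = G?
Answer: -2299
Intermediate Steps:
z(p) = -1/5 (z(p) = 1/(-5) = -1/5)
n(R, X) = X + 9*R (n(R, X) = 9*R + X = X + 9*R)
(n(-11, 5) - 115)*11 = ((5 + 9*(-11)) - 115)*11 = ((5 - 99) - 115)*11 = (-94 - 115)*11 = -209*11 = -2299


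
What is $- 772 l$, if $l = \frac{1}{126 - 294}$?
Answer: $\frac{193}{42} \approx 4.5952$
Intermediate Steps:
$l = - \frac{1}{168}$ ($l = \frac{1}{-168} = - \frac{1}{168} \approx -0.0059524$)
$- 772 l = \left(-772\right) \left(- \frac{1}{168}\right) = \frac{193}{42}$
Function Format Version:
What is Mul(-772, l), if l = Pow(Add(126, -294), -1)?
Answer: Rational(193, 42) ≈ 4.5952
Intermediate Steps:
l = Rational(-1, 168) (l = Pow(-168, -1) = Rational(-1, 168) ≈ -0.0059524)
Mul(-772, l) = Mul(-772, Rational(-1, 168)) = Rational(193, 42)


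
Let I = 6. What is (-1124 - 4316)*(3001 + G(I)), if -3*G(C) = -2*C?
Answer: -16347200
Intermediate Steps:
G(C) = 2*C/3 (G(C) = -(-2)*C/3 = 2*C/3)
(-1124 - 4316)*(3001 + G(I)) = (-1124 - 4316)*(3001 + (⅔)*6) = -5440*(3001 + 4) = -5440*3005 = -16347200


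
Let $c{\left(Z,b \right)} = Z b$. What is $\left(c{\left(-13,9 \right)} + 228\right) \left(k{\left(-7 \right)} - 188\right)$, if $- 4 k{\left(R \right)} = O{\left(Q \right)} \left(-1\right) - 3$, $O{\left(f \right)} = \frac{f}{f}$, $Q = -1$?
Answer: $-20757$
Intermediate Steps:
$O{\left(f \right)} = 1$
$k{\left(R \right)} = 1$ ($k{\left(R \right)} = - \frac{1 \left(-1\right) - 3}{4} = - \frac{-1 - 3}{4} = \left(- \frac{1}{4}\right) \left(-4\right) = 1$)
$\left(c{\left(-13,9 \right)} + 228\right) \left(k{\left(-7 \right)} - 188\right) = \left(\left(-13\right) 9 + 228\right) \left(1 - 188\right) = \left(-117 + 228\right) \left(-187\right) = 111 \left(-187\right) = -20757$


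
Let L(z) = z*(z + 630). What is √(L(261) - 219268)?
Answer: √13283 ≈ 115.25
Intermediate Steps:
L(z) = z*(630 + z)
√(L(261) - 219268) = √(261*(630 + 261) - 219268) = √(261*891 - 219268) = √(232551 - 219268) = √13283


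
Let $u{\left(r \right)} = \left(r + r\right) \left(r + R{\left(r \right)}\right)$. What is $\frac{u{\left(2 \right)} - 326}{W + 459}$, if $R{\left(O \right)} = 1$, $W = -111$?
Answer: $- \frac{157}{174} \approx -0.9023$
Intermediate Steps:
$u{\left(r \right)} = 2 r \left(1 + r\right)$ ($u{\left(r \right)} = \left(r + r\right) \left(r + 1\right) = 2 r \left(1 + r\right)$)
$\frac{u{\left(2 \right)} - 326}{W + 459} = \frac{2 \cdot 2 \left(1 + 2\right) - 326}{-111 + 459} = \frac{2 \cdot 2 \cdot 3 - 326}{348} = \left(12 - 326\right) \frac{1}{348} = \left(-314\right) \frac{1}{348} = - \frac{157}{174}$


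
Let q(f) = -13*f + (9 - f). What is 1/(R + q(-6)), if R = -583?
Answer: -1/490 ≈ -0.0020408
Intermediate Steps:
q(f) = 9 - 14*f
1/(R + q(-6)) = 1/(-583 + (9 - 14*(-6))) = 1/(-583 + (9 + 84)) = 1/(-583 + 93) = 1/(-490) = -1/490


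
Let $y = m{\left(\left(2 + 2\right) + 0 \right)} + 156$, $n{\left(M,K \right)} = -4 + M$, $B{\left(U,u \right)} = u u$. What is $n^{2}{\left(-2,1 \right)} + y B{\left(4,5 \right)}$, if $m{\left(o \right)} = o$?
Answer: $4036$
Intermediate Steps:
$B{\left(U,u \right)} = u^{2}$
$y = 160$ ($y = \left(\left(2 + 2\right) + 0\right) + 156 = \left(4 + 0\right) + 156 = 4 + 156 = 160$)
$n^{2}{\left(-2,1 \right)} + y B{\left(4,5 \right)} = \left(-4 - 2\right)^{2} + 160 \cdot 5^{2} = \left(-6\right)^{2} + 160 \cdot 25 = 36 + 4000 = 4036$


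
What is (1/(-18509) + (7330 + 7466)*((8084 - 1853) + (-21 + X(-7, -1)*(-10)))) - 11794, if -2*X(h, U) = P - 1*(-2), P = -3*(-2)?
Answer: 1711401479853/18509 ≈ 9.2463e+7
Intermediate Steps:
P = 6
X(h, U) = -4 (X(h, U) = -(6 - 1*(-2))/2 = -(6 + 2)/2 = -1/2*8 = -4)
(1/(-18509) + (7330 + 7466)*((8084 - 1853) + (-21 + X(-7, -1)*(-10)))) - 11794 = (1/(-18509) + (7330 + 7466)*((8084 - 1853) + (-21 - 4*(-10)))) - 11794 = (-1/18509 + 14796*(6231 + (-21 + 40))) - 11794 = (-1/18509 + 14796*(6231 + 19)) - 11794 = (-1/18509 + 14796*6250) - 11794 = (-1/18509 + 92475000) - 11794 = 1711619774999/18509 - 11794 = 1711401479853/18509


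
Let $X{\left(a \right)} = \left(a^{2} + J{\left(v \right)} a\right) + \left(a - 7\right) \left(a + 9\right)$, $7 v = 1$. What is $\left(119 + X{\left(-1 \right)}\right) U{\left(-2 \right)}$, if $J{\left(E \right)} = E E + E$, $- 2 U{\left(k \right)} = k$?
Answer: $\frac{2736}{49} \approx 55.837$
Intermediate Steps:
$U{\left(k \right)} = - \frac{k}{2}$
$v = \frac{1}{7}$ ($v = \frac{1}{7} \cdot 1 = \frac{1}{7} \approx 0.14286$)
$J{\left(E \right)} = E + E^{2}$ ($J{\left(E \right)} = E^{2} + E = E + E^{2}$)
$X{\left(a \right)} = a^{2} + \frac{8 a}{49} + \left(-7 + a\right) \left(9 + a\right)$ ($X{\left(a \right)} = \left(a^{2} + \frac{1 + \frac{1}{7}}{7} a\right) + \left(a - 7\right) \left(a + 9\right) = \left(a^{2} + \frac{1}{7} \cdot \frac{8}{7} a\right) + \left(-7 + a\right) \left(9 + a\right) = \left(a^{2} + \frac{8 a}{49}\right) + \left(-7 + a\right) \left(9 + a\right) = a^{2} + \frac{8 a}{49} + \left(-7 + a\right) \left(9 + a\right)$)
$\left(119 + X{\left(-1 \right)}\right) U{\left(-2 \right)} = \left(119 + \left(-63 + 2 \left(-1\right)^{2} + \frac{106}{49} \left(-1\right)\right)\right) \left(\left(- \frac{1}{2}\right) \left(-2\right)\right) = \left(119 - \frac{3095}{49}\right) 1 = \frac{2736}{49} \cdot 1 = \frac{2736}{49}$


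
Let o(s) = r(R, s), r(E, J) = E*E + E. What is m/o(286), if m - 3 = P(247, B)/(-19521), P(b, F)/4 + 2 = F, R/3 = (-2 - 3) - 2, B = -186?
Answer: 11863/1639764 ≈ 0.0072346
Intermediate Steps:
R = -21 (R = 3*((-2 - 3) - 2) = 3*(-5 - 2) = 3*(-7) = -21)
P(b, F) = -8 + 4*F
r(E, J) = E + E² (r(E, J) = E² + E = E + E²)
o(s) = 420 (o(s) = -21*(1 - 21) = -21*(-20) = 420)
m = 59315/19521 (m = 3 + (-8 + 4*(-186))/(-19521) = 3 + (-8 - 744)*(-1/19521) = 3 - 752*(-1/19521) = 3 + 752/19521 = 59315/19521 ≈ 3.0385)
m/o(286) = (59315/19521)/420 = (59315/19521)*(1/420) = 11863/1639764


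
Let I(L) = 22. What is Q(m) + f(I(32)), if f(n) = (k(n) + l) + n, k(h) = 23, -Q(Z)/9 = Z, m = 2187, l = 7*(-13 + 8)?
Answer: -19673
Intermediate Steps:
l = -35 (l = 7*(-5) = -35)
Q(Z) = -9*Z
f(n) = -12 + n (f(n) = (23 - 35) + n = -12 + n)
Q(m) + f(I(32)) = -9*2187 + (-12 + 22) = -19683 + 10 = -19673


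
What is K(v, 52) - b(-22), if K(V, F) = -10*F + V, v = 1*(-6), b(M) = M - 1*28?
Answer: -476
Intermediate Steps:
b(M) = -28 + M (b(M) = M - 28 = -28 + M)
v = -6
K(V, F) = V - 10*F
K(v, 52) - b(-22) = (-6 - 10*52) - (-28 - 22) = (-6 - 520) - 1*(-50) = -526 + 50 = -476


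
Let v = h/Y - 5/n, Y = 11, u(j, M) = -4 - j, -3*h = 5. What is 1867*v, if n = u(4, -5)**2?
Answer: -905495/2112 ≈ -428.74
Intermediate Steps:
h = -5/3 (h = -1/3*5 = -5/3 ≈ -1.6667)
n = 64 (n = (-4 - 1*4)**2 = (-4 - 4)**2 = (-8)**2 = 64)
v = -485/2112 (v = -5/3/11 - 5/64 = -5/3*1/11 - 5*1/64 = -5/33 - 5/64 = -485/2112 ≈ -0.22964)
1867*v = 1867*(-485/2112) = -905495/2112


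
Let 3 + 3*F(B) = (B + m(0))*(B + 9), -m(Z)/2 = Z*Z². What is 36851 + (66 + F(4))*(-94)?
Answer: 87335/3 ≈ 29112.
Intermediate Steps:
m(Z) = -2*Z³ (m(Z) = -2*Z*Z² = -2*Z³)
F(B) = -1 + B*(9 + B)/3 (F(B) = -1 + ((B - 2*0³)*(B + 9))/3 = -1 + ((B - 2*0)*(9 + B))/3 = -1 + ((B + 0)*(9 + B))/3 = -1 + (B*(9 + B))/3 = -1 + B*(9 + B)/3)
36851 + (66 + F(4))*(-94) = 36851 + (66 + (-1 + 3*4 + (⅓)*4²))*(-94) = 36851 + (66 + (-1 + 12 + (⅓)*16))*(-94) = 36851 + (66 + (-1 + 12 + 16/3))*(-94) = 36851 + (66 + 49/3)*(-94) = 36851 + (247/3)*(-94) = 36851 - 23218/3 = 87335/3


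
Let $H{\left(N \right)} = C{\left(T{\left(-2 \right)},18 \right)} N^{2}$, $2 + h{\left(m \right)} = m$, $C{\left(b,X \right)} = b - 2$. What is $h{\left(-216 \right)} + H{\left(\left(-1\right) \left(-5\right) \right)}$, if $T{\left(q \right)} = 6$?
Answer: $-118$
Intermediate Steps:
$C{\left(b,X \right)} = -2 + b$
$h{\left(m \right)} = -2 + m$
$H{\left(N \right)} = 4 N^{2}$ ($H{\left(N \right)} = \left(-2 + 6\right) N^{2} = 4 N^{2}$)
$h{\left(-216 \right)} + H{\left(\left(-1\right) \left(-5\right) \right)} = \left(-2 - 216\right) + 4 \left(\left(-1\right) \left(-5\right)\right)^{2} = -218 + 4 \cdot 5^{2} = -218 + 4 \cdot 25 = -218 + 100 = -118$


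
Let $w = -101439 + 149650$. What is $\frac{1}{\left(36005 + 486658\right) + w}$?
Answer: $\frac{1}{570874} \approx 1.7517 \cdot 10^{-6}$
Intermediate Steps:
$w = 48211$
$\frac{1}{\left(36005 + 486658\right) + w} = \frac{1}{\left(36005 + 486658\right) + 48211} = \frac{1}{522663 + 48211} = \frac{1}{570874}$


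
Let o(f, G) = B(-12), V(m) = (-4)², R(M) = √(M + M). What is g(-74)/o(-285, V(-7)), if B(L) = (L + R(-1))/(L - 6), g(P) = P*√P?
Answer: 1332*√74/(√2 + 12*I) ≈ 110.99 - 941.78*I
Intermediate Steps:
g(P) = P^(3/2)
R(M) = √2*√M (R(M) = √(2*M) = √2*√M)
V(m) = 16
B(L) = (L + I*√2)/(-6 + L) (B(L) = (L + √2*√(-1))/(L - 6) = (L + √2*I)/(-6 + L) = (L + I*√2)/(-6 + L))
o(f, G) = ⅔ - I*√2/18 (o(f, G) = (-12 + I*√2)/(-6 - 12) = (-12 + I*√2)/(-18) = -(-12 + I*√2)/18 = ⅔ - I*√2/18)
g(-74)/o(-285, V(-7)) = (-74)^(3/2)/(⅔ - I*√2/18) = (-74*I*√74)/(⅔ - I*√2/18) = -74*I*√74/(⅔ - I*√2/18)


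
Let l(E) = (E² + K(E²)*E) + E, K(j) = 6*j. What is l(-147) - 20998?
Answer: -19058674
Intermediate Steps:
l(E) = E + E² + 6*E³ (l(E) = (E² + (6*E²)*E) + E = (E² + 6*E³) + E = E + E² + 6*E³)
l(-147) - 20998 = -147*(1 - 147 + 6*(-147)²) - 20998 = -147*(1 - 147 + 6*21609) - 20998 = -147*(1 - 147 + 129654) - 20998 = -147*129508 - 20998 = -19037676 - 20998 = -19058674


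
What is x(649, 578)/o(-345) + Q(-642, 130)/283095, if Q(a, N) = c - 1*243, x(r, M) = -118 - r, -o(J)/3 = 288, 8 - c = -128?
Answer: 8038571/9059040 ≈ 0.88735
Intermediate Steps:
c = 136 (c = 8 - 1*(-128) = 8 + 128 = 136)
o(J) = -864 (o(J) = -3*288 = -864)
Q(a, N) = -107 (Q(a, N) = 136 - 1*243 = 136 - 243 = -107)
x(649, 578)/o(-345) + Q(-642, 130)/283095 = (-118 - 1*649)/(-864) - 107/283095 = (-118 - 649)*(-1/864) - 107*1/283095 = -767*(-1/864) - 107/283095 = 767/864 - 107/283095 = 8038571/9059040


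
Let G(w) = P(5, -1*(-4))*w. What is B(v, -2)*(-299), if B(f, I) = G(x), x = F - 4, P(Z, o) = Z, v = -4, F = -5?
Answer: 13455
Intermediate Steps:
x = -9 (x = -5 - 4 = -9)
G(w) = 5*w
B(f, I) = -45 (B(f, I) = 5*(-9) = -45)
B(v, -2)*(-299) = -45*(-299) = 13455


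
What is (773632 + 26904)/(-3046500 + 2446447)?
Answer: -800536/600053 ≈ -1.3341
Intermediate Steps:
(773632 + 26904)/(-3046500 + 2446447) = 800536/(-600053) = 800536*(-1/600053) = -800536/600053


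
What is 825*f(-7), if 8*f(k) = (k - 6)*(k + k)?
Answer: 75075/4 ≈ 18769.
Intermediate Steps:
f(k) = k*(-6 + k)/4 (f(k) = ((k - 6)*(k + k))/8 = ((-6 + k)*(2*k))/8 = (2*k*(-6 + k))/8 = k*(-6 + k)/4)
825*f(-7) = 825*((¼)*(-7)*(-6 - 7)) = 825*((¼)*(-7)*(-13)) = 825*(91/4) = 75075/4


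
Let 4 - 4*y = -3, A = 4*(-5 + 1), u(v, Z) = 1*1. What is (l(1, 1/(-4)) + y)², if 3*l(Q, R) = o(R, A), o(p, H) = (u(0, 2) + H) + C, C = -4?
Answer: 3025/144 ≈ 21.007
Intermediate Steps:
u(v, Z) = 1
A = -16 (A = 4*(-4) = -16)
y = 7/4 (y = 1 - ¼*(-3) = 1 + ¾ = 7/4 ≈ 1.7500)
o(p, H) = -3 + H (o(p, H) = (1 + H) - 4 = -3 + H)
l(Q, R) = -19/3 (l(Q, R) = (-3 - 16)/3 = (⅓)*(-19) = -19/3)
(l(1, 1/(-4)) + y)² = (-19/3 + 7/4)² = (-55/12)² = 3025/144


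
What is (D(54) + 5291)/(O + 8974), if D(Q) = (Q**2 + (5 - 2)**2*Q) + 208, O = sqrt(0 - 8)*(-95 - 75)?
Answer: 4437643/4486882 + 84065*I*sqrt(2)/2243441 ≈ 0.98903 + 0.052993*I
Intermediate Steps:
O = -340*I*sqrt(2) (O = sqrt(-8)*(-170) = (2*I*sqrt(2))*(-170) = -340*I*sqrt(2) ≈ -480.83*I)
D(Q) = 208 + Q**2 + 9*Q (D(Q) = (Q**2 + 3**2*Q) + 208 = (Q**2 + 9*Q) + 208 = 208 + Q**2 + 9*Q)
(D(54) + 5291)/(O + 8974) = ((208 + 54**2 + 9*54) + 5291)/(-340*I*sqrt(2) + 8974) = ((208 + 2916 + 486) + 5291)/(8974 - 340*I*sqrt(2)) = (3610 + 5291)/(8974 - 340*I*sqrt(2)) = 8901/(8974 - 340*I*sqrt(2))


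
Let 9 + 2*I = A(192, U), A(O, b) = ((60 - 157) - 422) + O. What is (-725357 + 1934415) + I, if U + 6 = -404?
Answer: 1208890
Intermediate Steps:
U = -410 (U = -6 - 404 = -410)
A(O, b) = -519 + O (A(O, b) = (-97 - 422) + O = -519 + O)
I = -168 (I = -9/2 + (-519 + 192)/2 = -9/2 + (½)*(-327) = -9/2 - 327/2 = -168)
(-725357 + 1934415) + I = (-725357 + 1934415) - 168 = 1209058 - 168 = 1208890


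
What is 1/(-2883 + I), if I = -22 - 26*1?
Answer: -1/2931 ≈ -0.00034118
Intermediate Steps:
I = -48 (I = -22 - 26 = -48)
1/(-2883 + I) = 1/(-2883 - 48) = 1/(-2931) = -1/2931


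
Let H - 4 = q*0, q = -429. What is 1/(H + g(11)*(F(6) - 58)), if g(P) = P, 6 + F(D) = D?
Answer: -1/634 ≈ -0.0015773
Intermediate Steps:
F(D) = -6 + D
H = 4 (H = 4 - 429*0 = 4 + 0 = 4)
1/(H + g(11)*(F(6) - 58)) = 1/(4 + 11*((-6 + 6) - 58)) = 1/(4 + 11*(0 - 58)) = 1/(4 + 11*(-58)) = 1/(4 - 638) = 1/(-634) = -1/634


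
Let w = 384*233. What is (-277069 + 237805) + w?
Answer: 50208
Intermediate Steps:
w = 89472
(-277069 + 237805) + w = (-277069 + 237805) + 89472 = -39264 + 89472 = 50208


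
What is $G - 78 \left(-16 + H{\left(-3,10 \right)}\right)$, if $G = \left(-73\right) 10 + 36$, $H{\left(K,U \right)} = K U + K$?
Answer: $3128$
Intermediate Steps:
$H{\left(K,U \right)} = K + K U$
$G = -694$ ($G = -730 + 36 = -694$)
$G - 78 \left(-16 + H{\left(-3,10 \right)}\right) = -694 - 78 \left(-16 - 3 \left(1 + 10\right)\right) = -694 - 78 \left(-16 - 33\right) = -694 - 78 \left(-49\right) = -694 - -3822 = -694 + 3822 = 3128$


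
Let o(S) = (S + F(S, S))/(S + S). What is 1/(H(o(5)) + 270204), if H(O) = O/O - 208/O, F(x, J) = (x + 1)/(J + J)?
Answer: 7/1888835 ≈ 3.7060e-6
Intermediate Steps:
F(x, J) = (1 + x)/(2*J) (F(x, J) = (1 + x)/((2*J)) = (1 + x)*(1/(2*J)) = (1 + x)/(2*J))
o(S) = (S + (1 + S)/(2*S))/(2*S) (o(S) = (S + (1 + S)/(2*S))/(S + S) = (S + (1 + S)/(2*S))/((2*S)) = (S + (1 + S)/(2*S))*(1/(2*S)) = (S + (1 + S)/(2*S))/(2*S))
H(O) = 1 - 208/O
1/(H(o(5)) + 270204) = 1/((-208 + (¼)*(1 + 5 + 2*5²)/5²)/(((¼)*(1 + 5 + 2*5²)/5²)) + 270204) = 1/((-208 + (¼)*(1/25)*(1 + 5 + 2*25))/(((¼)*(1/25)*(1 + 5 + 2*25))) + 270204) = 1/((-208 + (¼)*(1/25)*(1 + 5 + 50))/(((¼)*(1/25)*(1 + 5 + 50))) + 270204) = 1/((-208 + (¼)*(1/25)*56)/(((¼)*(1/25)*56)) + 270204) = 1/((-208 + 14/25)/(14/25) + 270204) = 1/((25/14)*(-5186/25) + 270204) = 1/(-2593/7 + 270204) = 1/(1888835/7) = 7/1888835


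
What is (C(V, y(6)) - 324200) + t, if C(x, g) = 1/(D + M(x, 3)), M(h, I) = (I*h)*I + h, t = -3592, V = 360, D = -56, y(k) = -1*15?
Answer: -1161694847/3544 ≈ -3.2779e+5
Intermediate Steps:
y(k) = -15
M(h, I) = h + h*I**2 (M(h, I) = h*I**2 + h = h + h*I**2)
C(x, g) = 1/(-56 + 10*x) (C(x, g) = 1/(-56 + x*(1 + 3**2)) = 1/(-56 + x*(1 + 9)) = 1/(-56 + x*10) = 1/(-56 + 10*x))
(C(V, y(6)) - 324200) + t = (1/(2*(-28 + 5*360)) - 324200) - 3592 = (1/(2*(-28 + 1800)) - 324200) - 3592 = ((1/2)/1772 - 324200) - 3592 = ((1/2)*(1/1772) - 324200) - 3592 = (1/3544 - 324200) - 3592 = -1148964799/3544 - 3592 = -1161694847/3544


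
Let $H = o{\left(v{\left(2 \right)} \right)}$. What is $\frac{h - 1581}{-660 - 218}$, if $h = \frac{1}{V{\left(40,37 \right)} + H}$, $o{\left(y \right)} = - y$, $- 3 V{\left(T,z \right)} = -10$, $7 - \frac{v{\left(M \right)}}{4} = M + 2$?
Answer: $\frac{41109}{22828} \approx 1.8008$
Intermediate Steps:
$v{\left(M \right)} = 20 - 4 M$ ($v{\left(M \right)} = 28 - 4 \left(M + 2\right) = 28 - 4 \left(2 + M\right) = 28 - \left(8 + 4 M\right) = 20 - 4 M$)
$V{\left(T,z \right)} = \frac{10}{3}$ ($V{\left(T,z \right)} = \left(- \frac{1}{3}\right) \left(-10\right) = \frac{10}{3}$)
$H = -12$ ($H = - (20 - 8) = \left(-1\right) 12 = -12$)
$h = - \frac{3}{26}$ ($h = \frac{1}{\frac{10}{3} - 12} = \frac{1}{- \frac{26}{3}} = - \frac{3}{26} \approx -0.11538$)
$\frac{h - 1581}{-660 - 218} = \frac{- \frac{3}{26} - 1581}{-660 - 218} = \frac{1}{-878} \left(- \frac{41109}{26}\right) = \left(- \frac{1}{878}\right) \left(- \frac{41109}{26}\right) = \frac{41109}{22828}$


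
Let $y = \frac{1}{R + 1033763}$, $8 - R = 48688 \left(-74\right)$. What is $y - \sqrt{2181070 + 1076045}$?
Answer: $\frac{1}{4636683} - \sqrt{3257115} \approx -1804.7$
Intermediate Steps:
$R = 3602920$ ($R = 8 - 48688 \left(-74\right) = 8 - -3602912 = 8 + 3602912 = 3602920$)
$y = \frac{1}{4636683}$ ($y = \frac{1}{3602920 + 1033763} = \frac{1}{4636683} \approx 2.1567 \cdot 10^{-7}$)
$y - \sqrt{2181070 + 1076045} = \frac{1}{4636683} - \sqrt{2181070 + 1076045} = \frac{1}{4636683} - \sqrt{3257115}$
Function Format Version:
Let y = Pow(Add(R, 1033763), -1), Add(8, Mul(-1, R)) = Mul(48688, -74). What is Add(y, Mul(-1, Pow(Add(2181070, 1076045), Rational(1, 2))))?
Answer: Add(Rational(1, 4636683), Mul(-1, Pow(3257115, Rational(1, 2)))) ≈ -1804.7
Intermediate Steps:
R = 3602920 (R = Add(8, Mul(-1, Mul(48688, -74))) = Add(8, Mul(-1, -3602912)) = Add(8, 3602912) = 3602920)
y = Rational(1, 4636683) (y = Pow(Add(3602920, 1033763), -1) = Pow(4636683, -1) = Rational(1, 4636683) ≈ 2.1567e-7)
Add(y, Mul(-1, Pow(Add(2181070, 1076045), Rational(1, 2)))) = Add(Rational(1, 4636683), Mul(-1, Pow(Add(2181070, 1076045), Rational(1, 2)))) = Add(Rational(1, 4636683), Mul(-1, Pow(3257115, Rational(1, 2))))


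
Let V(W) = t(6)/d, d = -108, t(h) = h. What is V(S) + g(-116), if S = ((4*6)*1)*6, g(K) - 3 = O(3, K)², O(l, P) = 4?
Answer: 341/18 ≈ 18.944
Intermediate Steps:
g(K) = 19 (g(K) = 3 + 4² = 3 + 16 = 19)
S = 144 (S = (24*1)*6 = 24*6 = 144)
V(W) = -1/18 (V(W) = 6/(-108) = 6*(-1/108) = -1/18)
V(S) + g(-116) = -1/18 + 19 = 341/18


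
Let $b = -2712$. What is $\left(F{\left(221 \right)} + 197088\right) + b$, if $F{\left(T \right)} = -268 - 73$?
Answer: $194035$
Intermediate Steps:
$F{\left(T \right)} = -341$ ($F{\left(T \right)} = -268 - 73 = -341$)
$\left(F{\left(221 \right)} + 197088\right) + b = \left(-341 + 197088\right) - 2712 = 196747 - 2712 = 194035$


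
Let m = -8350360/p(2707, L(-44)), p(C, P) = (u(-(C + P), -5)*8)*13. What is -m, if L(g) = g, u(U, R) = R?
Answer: -208759/13 ≈ -16058.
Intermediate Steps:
p(C, P) = -520 (p(C, P) = -5*8*13 = -40*13 = -520)
m = 208759/13 (m = -8350360/(-520) = -8350360*(-1/520) = 208759/13 ≈ 16058.)
-m = -1*208759/13 = -208759/13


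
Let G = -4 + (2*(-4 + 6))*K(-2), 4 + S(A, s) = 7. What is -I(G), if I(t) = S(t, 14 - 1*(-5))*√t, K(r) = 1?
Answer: 0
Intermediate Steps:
S(A, s) = 3 (S(A, s) = -4 + 7 = 3)
G = 0 (G = -4 + (2*(-4 + 6))*1 = -4 + (2*2)*1 = -4 + 4*1 = -4 + 4 = 0)
I(t) = 3*√t
-I(G) = -3*√0 = -3*0 = -1*0 = 0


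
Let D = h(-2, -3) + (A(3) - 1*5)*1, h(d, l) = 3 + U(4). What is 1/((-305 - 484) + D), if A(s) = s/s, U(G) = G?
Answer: -1/786 ≈ -0.0012723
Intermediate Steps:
A(s) = 1
h(d, l) = 7 (h(d, l) = 3 + 4 = 7)
D = 3 (D = 7 + (1 - 1*5)*1 = 7 + (1 - 5)*1 = 7 - 4*1 = 7 - 4 = 3)
1/((-305 - 484) + D) = 1/((-305 - 484) + 3) = 1/(-789 + 3) = 1/(-786) = -1/786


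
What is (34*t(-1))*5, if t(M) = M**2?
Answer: 170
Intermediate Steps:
(34*t(-1))*5 = (34*(-1)**2)*5 = (34*1)*5 = 34*5 = 170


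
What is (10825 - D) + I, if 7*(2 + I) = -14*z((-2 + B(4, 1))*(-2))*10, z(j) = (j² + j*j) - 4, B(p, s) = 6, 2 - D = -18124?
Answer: -9783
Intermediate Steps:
D = 18126 (D = 2 - 1*(-18124) = 2 + 18124 = 18126)
z(j) = -4 + 2*j² (z(j) = (j² + j²) - 4 = 2*j² - 4 = -4 + 2*j²)
I = -2482 (I = -2 + (-14*(-4 + 2*((-2 + 6)*(-2))²)*10)/7 = -2 + (-14*(-4 + 2*(4*(-2))²)*10)/7 = -2 + (-14*(-4 + 2*(-8)²)*10)/7 = -2 + (-14*(-4 + 2*64)*10)/7 = -2 + (-14*(-4 + 128)*10)/7 = -2 + (-14*124*10)/7 = -2 + (-1736*10)/7 = -2 + (⅐)*(-17360) = -2 - 2480 = -2482)
(10825 - D) + I = (10825 - 1*18126) - 2482 = (10825 - 18126) - 2482 = -7301 - 2482 = -9783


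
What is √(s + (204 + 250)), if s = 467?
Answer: √921 ≈ 30.348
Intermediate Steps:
√(s + (204 + 250)) = √(467 + (204 + 250)) = √(467 + 454) = √921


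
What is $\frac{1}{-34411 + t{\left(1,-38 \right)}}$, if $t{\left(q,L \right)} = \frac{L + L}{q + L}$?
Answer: $- \frac{37}{1273131} \approx -2.9062 \cdot 10^{-5}$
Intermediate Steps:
$t{\left(q,L \right)} = \frac{2 L}{L + q}$
$\frac{1}{-34411 + t{\left(1,-38 \right)}} = \frac{1}{-34411 + 2 \left(-38\right) \frac{1}{-38 + 1}} = \frac{1}{-34411 + 2 \left(-38\right) \frac{1}{-37}} = \frac{1}{-34411 + 2 \left(-38\right) \left(- \frac{1}{37}\right)} = \frac{1}{-34411 + \frac{76}{37}} = \frac{1}{- \frac{1273131}{37}} = - \frac{37}{1273131}$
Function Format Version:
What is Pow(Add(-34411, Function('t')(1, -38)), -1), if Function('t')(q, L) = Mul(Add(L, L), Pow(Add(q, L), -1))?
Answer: Rational(-37, 1273131) ≈ -2.9062e-5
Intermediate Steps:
Function('t')(q, L) = Mul(2, L, Pow(Add(L, q), -1)) (Function('t')(q, L) = Mul(Mul(2, L), Pow(Add(L, q), -1)) = Mul(2, L, Pow(Add(L, q), -1)))
Pow(Add(-34411, Function('t')(1, -38)), -1) = Pow(Add(-34411, Mul(2, -38, Pow(Add(-38, 1), -1))), -1) = Pow(Add(-34411, Mul(2, -38, Pow(-37, -1))), -1) = Pow(Add(-34411, Mul(2, -38, Rational(-1, 37))), -1) = Pow(Add(-34411, Rational(76, 37)), -1) = Pow(Rational(-1273131, 37), -1) = Rational(-37, 1273131)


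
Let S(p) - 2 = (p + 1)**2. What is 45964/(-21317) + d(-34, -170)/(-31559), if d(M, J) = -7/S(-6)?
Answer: -39165453433/18164066481 ≈ -2.1562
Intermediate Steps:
S(p) = 2 + (1 + p)**2 (S(p) = 2 + (p + 1)**2 = 2 + (1 + p)**2)
d(M, J) = -7/27 (d(M, J) = -7/(2 + (1 - 6)**2) = -7/(2 + (-5)**2) = -7/(2 + 25) = -7/27)
45964/(-21317) + d(-34, -170)/(-31559) = 45964/(-21317) - 7/27/(-31559) = 45964*(-1/21317) - 7/27*(-1/31559) = -45964/21317 + 7/852093 = -39165453433/18164066481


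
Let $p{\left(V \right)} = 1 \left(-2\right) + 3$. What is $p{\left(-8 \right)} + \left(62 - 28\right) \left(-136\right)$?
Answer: $-4623$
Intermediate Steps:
$p{\left(V \right)} = 1$ ($p{\left(V \right)} = -2 + 3 = 1$)
$p{\left(-8 \right)} + \left(62 - 28\right) \left(-136\right) = 1 + \left(62 - 28\right) \left(-136\right) = 1 + 34 \left(-136\right) = 1 - 4624 = -4623$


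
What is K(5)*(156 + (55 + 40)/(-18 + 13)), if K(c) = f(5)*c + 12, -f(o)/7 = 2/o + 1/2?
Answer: -5343/2 ≈ -2671.5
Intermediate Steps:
f(o) = -7/2 - 14/o (f(o) = -7*(2/o + 1/2) = -7*(2/o + 1*(½)) = -7*(2/o + ½) = -7*(½ + 2/o) = -7/2 - 14/o)
K(c) = 12 - 63*c/10 (K(c) = (-7/2 - 14/5)*c + 12 = -63*c/10 + 12 = 12 - 63*c/10)
K(5)*(156 + (55 + 40)/(-18 + 13)) = (12 - 63/10*5)*(156 + (55 + 40)/(-18 + 13)) = (12 - 63/2)*(156 + 95/(-5)) = -39*(156 + 95*(-⅕))/2 = -39*(156 - 19)/2 = -39/2*137 = -5343/2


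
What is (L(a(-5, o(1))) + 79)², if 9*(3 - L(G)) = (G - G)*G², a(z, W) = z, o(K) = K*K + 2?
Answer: 6724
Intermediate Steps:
o(K) = 2 + K² (o(K) = K² + 2 = 2 + K²)
L(G) = 3 (L(G) = 3 - (G - G)*G²/9 = 3 - 0*G² = 3 - ⅑*0 = 3 + 0 = 3)
(L(a(-5, o(1))) + 79)² = (3 + 79)² = 82² = 6724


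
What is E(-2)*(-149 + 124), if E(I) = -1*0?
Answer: 0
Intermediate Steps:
E(I) = 0
E(-2)*(-149 + 124) = 0*(-149 + 124) = 0*(-25) = 0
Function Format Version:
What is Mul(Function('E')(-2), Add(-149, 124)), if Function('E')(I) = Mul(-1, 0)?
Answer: 0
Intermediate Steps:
Function('E')(I) = 0
Mul(Function('E')(-2), Add(-149, 124)) = Mul(0, Add(-149, 124)) = Mul(0, -25) = 0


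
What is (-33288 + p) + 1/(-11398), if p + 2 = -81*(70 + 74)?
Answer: -512385693/11398 ≈ -44954.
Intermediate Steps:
p = -11666 (p = -2 - 81*(70 + 74) = -2 - 81*144 = -2 - 11664 = -11666)
(-33288 + p) + 1/(-11398) = (-33288 - 11666) + 1/(-11398) = -44954 - 1/11398 = -512385693/11398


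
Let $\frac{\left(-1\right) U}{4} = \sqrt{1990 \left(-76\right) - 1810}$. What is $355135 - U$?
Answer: $355135 + 20 i \sqrt{6122} \approx 3.5514 \cdot 10^{5} + 1564.9 i$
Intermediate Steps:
$U = - 20 i \sqrt{6122}$ ($U = - 4 \sqrt{1990 \left(-76\right) - 1810} = - 4 \sqrt{-151240 - 1810} = - 4 \sqrt{-153050} = - 4 \cdot 5 i \sqrt{6122} = - 20 i \sqrt{6122} \approx - 1564.9 i$)
$355135 - U = 355135 - - 20 i \sqrt{6122} = 355135 + 20 i \sqrt{6122}$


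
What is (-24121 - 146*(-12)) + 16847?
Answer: -5522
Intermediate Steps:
(-24121 - 146*(-12)) + 16847 = (-24121 - 1*(-1752)) + 16847 = (-24121 + 1752) + 16847 = -22369 + 16847 = -5522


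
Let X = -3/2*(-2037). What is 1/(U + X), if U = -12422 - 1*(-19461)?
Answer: 2/20189 ≈ 9.9064e-5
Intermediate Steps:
U = 7039 (U = -12422 + 19461 = 7039)
X = 6111/2 (X = -3*½*(-2037) = -3/2*(-2037) = 6111/2 ≈ 3055.5)
1/(U + X) = 1/(7039 + 6111/2) = 1/(20189/2) = 2/20189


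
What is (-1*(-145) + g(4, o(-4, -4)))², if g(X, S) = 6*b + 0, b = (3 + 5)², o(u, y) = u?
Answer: 279841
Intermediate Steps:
b = 64 (b = 8² = 64)
g(X, S) = 384 (g(X, S) = 6*64 + 0 = 384 + 0 = 384)
(-1*(-145) + g(4, o(-4, -4)))² = (-1*(-145) + 384)² = (145 + 384)² = 529² = 279841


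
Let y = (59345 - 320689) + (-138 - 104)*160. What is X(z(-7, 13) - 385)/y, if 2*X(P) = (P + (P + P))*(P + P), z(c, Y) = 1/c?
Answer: -681414/459473 ≈ -1.4830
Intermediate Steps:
X(P) = 3*P**2 (X(P) = ((P + (P + P))*(P + P))/2 = ((P + 2*P)*(2*P))/2 = ((3*P)*(2*P))/2 = (6*P**2)/2 = 3*P**2)
y = -300064 (y = -261344 - 242*160 = -261344 - 38720 = -300064)
X(z(-7, 13) - 385)/y = (3*(1/(-7) - 385)**2)/(-300064) = (3*(-1/7 - 385)**2)*(-1/300064) = (3*(-2696/7)**2)*(-1/300064) = (3*(7268416/49))*(-1/300064) = (21805248/49)*(-1/300064) = -681414/459473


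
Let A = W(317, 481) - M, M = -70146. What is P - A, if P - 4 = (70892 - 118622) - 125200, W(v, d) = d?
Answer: -243553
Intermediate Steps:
P = -172926 (P = 4 + ((70892 - 118622) - 125200) = 4 + (-47730 - 125200) = 4 - 172930 = -172926)
A = 70627 (A = 481 - 1*(-70146) = 481 + 70146 = 70627)
P - A = -172926 - 1*70627 = -172926 - 70627 = -243553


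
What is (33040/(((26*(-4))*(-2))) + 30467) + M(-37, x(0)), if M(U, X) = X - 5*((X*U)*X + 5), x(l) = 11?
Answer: 688959/13 ≈ 52997.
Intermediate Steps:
M(U, X) = -25 + X - 5*U*X**2 (M(U, X) = X - 5*((U*X)*X + 5) = X - 5*(U*X**2 + 5) = X - 5*(5 + U*X**2) = X + (-25 - 5*U*X**2) = -25 + X - 5*U*X**2)
(33040/(((26*(-4))*(-2))) + 30467) + M(-37, x(0)) = (33040/(((26*(-4))*(-2))) + 30467) + (-25 + 11 - 5*(-37)*11**2) = (33040/((-104*(-2))) + 30467) + (-25 + 11 - 5*(-37)*121) = (33040/208 + 30467) + (-25 + 11 + 22385) = (33040*(1/208) + 30467) + 22371 = (2065/13 + 30467) + 22371 = 398136/13 + 22371 = 688959/13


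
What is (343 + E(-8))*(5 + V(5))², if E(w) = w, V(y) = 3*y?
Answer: 134000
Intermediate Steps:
(343 + E(-8))*(5 + V(5))² = (343 - 8)*(5 + 3*5)² = 335*(5 + 15)² = 335*20² = 335*400 = 134000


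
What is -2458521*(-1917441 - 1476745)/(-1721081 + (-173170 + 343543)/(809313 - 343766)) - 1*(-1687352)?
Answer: -1266429531301712407/400621962967 ≈ -3.1612e+6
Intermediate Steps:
-2458521*(-1917441 - 1476745)/(-1721081 + (-173170 + 343543)/(809313 - 343766)) - 1*(-1687352) = -2458521*(-3394186/(-1721081 + 170373/465547)) + 1687352 = -2458521/((-801243925934/465547*(-1/3394186))) + 1687352 = -2458521/400621962967/790076554871 + 1687352 = -2458521*790076554871/400621962967 + 1687352 = -1942419801758005791/400621962967 + 1687352 = -1266429531301712407/400621962967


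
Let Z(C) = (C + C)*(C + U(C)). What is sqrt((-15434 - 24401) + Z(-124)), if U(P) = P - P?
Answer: I*sqrt(9083) ≈ 95.305*I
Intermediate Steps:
U(P) = 0
Z(C) = 2*C**2 (Z(C) = (C + C)*(C + 0) = (2*C)*C = 2*C**2)
sqrt((-15434 - 24401) + Z(-124)) = sqrt((-15434 - 24401) + 2*(-124)**2) = sqrt(-39835 + 2*15376) = sqrt(-39835 + 30752) = sqrt(-9083) = I*sqrt(9083)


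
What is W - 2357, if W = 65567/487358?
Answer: -1148637239/487358 ≈ -2356.9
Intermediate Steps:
W = 65567/487358 (W = 65567*(1/487358) = 65567/487358 ≈ 0.13454)
W - 2357 = 65567/487358 - 2357 = -1148637239/487358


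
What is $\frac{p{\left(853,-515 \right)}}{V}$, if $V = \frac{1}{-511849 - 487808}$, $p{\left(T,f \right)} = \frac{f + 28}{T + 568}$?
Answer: $\frac{486832959}{1421} \approx 3.426 \cdot 10^{5}$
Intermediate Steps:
$p{\left(T,f \right)} = \frac{28 + f}{568 + T}$
$V = - \frac{1}{999657}$ ($V = \frac{1}{-999657} = - \frac{1}{999657} \approx -1.0003 \cdot 10^{-6}$)
$\frac{p{\left(853,-515 \right)}}{V} = \frac{\frac{1}{568 + 853} \left(28 - 515\right)}{- \frac{1}{999657}} = \frac{1}{1421} \left(-487\right) \left(-999657\right) = \left(- \frac{487}{1421}\right) \left(-999657\right) = \frac{486832959}{1421}$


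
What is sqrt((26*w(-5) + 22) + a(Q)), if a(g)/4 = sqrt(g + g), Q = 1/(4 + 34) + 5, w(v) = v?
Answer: 2*sqrt(-9747 + 19*sqrt(3629))/19 ≈ 9.7631*I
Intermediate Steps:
Q = 191/38 (Q = 1/38 + 5 = 191/38 ≈ 5.0263)
a(g) = 4*sqrt(2)*sqrt(g) (a(g) = 4*sqrt(g + g) = 4*sqrt(2*g) = 4*(sqrt(2)*sqrt(g)) = 4*sqrt(2)*sqrt(g))
sqrt((26*w(-5) + 22) + a(Q)) = sqrt((26*(-5) + 22) + 4*sqrt(2)*sqrt(191/38)) = sqrt((-130 + 22) + 4*sqrt(2)*(sqrt(7258)/38)) = sqrt(-108 + 4*sqrt(3629)/19)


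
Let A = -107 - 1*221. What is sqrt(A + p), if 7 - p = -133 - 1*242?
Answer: 3*sqrt(6) ≈ 7.3485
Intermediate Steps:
A = -328 (A = -107 - 221 = -328)
p = 382 (p = 7 - (-133 - 1*242) = 7 - (-133 - 242) = 7 - 1*(-375) = 7 + 375 = 382)
sqrt(A + p) = sqrt(-328 + 382) = sqrt(54) = 3*sqrt(6)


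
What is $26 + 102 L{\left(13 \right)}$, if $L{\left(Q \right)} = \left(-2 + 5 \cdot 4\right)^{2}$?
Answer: $33074$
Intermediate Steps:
$L{\left(Q \right)} = 324$ ($L{\left(Q \right)} = \left(-2 + 20\right)^{2} = 18^{2} = 324$)
$26 + 102 L{\left(13 \right)} = 26 + 102 \cdot 324 = 26 + 33048 = 33074$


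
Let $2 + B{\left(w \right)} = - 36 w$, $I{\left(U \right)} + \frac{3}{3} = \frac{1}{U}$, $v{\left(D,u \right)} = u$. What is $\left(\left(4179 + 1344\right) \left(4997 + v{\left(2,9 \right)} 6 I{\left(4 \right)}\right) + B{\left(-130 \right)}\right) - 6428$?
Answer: $\frac{54745999}{2} \approx 2.7373 \cdot 10^{7}$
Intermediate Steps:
$I{\left(U \right)} = -1 + \frac{1}{U}$
$B{\left(w \right)} = -2 - 36 w$
$\left(\left(4179 + 1344\right) \left(4997 + v{\left(2,9 \right)} 6 I{\left(4 \right)}\right) + B{\left(-130 \right)}\right) - 6428 = \left(\left(4179 + 1344\right) \left(4997 + 9 \cdot 6 \frac{1 - 4}{4}\right) - -4678\right) - 6428 = \left(5523 \left(4997 + 9 \cdot 6 \frac{1 - 4}{4}\right) + \left(-2 + 4680\right)\right) - 6428 = \left(5523 \left(4997 + 9 \cdot 6 \cdot \frac{1}{4} \left(-3\right)\right) + 4678\right) - 6428 = \left(5523 \left(4997 + 9 \cdot 6 \left(- \frac{3}{4}\right)\right) + 4678\right) - 6428 = \left(5523 \left(4997 + 9 \left(- \frac{9}{2}\right)\right) + 4678\right) - 6428 = \left(5523 \left(4997 - \frac{81}{2}\right) + 4678\right) - 6428 = \left(5523 \cdot \frac{9913}{2} + 4678\right) - 6428 = \left(\frac{54749499}{2} + 4678\right) - 6428 = \frac{54758855}{2} - 6428 = \frac{54745999}{2}$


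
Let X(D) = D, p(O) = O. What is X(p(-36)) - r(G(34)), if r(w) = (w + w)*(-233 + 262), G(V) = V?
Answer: -2008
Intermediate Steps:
r(w) = 58*w (r(w) = (2*w)*29 = 58*w)
X(p(-36)) - r(G(34)) = -36 - 58*34 = -36 - 1*1972 = -36 - 1972 = -2008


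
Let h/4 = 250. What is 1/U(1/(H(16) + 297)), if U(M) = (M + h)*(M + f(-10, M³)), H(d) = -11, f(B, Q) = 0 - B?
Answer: 81796/818248861 ≈ 9.9965e-5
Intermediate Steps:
f(B, Q) = -B
h = 1000 (h = 4*250 = 1000)
U(M) = (10 + M)*(1000 + M) (U(M) = (M + 1000)*(M - 1*(-10)) = (1000 + M)*(M + 10) = (1000 + M)*(10 + M) = (10 + M)*(1000 + M))
1/U(1/(H(16) + 297)) = 1/(10000 + (1/(-11 + 297))² + 1010/(-11 + 297)) = 1/(10000 + (1/286)² + 1010/286) = 1/(10000 + (1/286)² + 1010*(1/286)) = 1/(10000 + 1/81796 + 505/143) = 1/(818248861/81796) = 81796/818248861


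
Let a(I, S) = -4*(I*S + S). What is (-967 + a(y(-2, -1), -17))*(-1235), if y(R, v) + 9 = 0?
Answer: 1866085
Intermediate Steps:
y(R, v) = -9 (y(R, v) = -9 + 0 = -9)
a(I, S) = -4*S - 4*I*S (a(I, S) = -4*(S + I*S) = -4*S - 4*I*S)
(-967 + a(y(-2, -1), -17))*(-1235) = (-967 - 4*(-17)*(1 - 9))*(-1235) = (-967 - 4*(-17)*(-8))*(-1235) = (-967 - 544)*(-1235) = -1511*(-1235) = 1866085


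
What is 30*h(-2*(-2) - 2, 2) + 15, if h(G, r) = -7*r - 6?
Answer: -585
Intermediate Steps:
h(G, r) = -6 - 7*r
30*h(-2*(-2) - 2, 2) + 15 = 30*(-6 - 7*2) + 15 = 30*(-6 - 14) + 15 = 30*(-20) + 15 = -600 + 15 = -585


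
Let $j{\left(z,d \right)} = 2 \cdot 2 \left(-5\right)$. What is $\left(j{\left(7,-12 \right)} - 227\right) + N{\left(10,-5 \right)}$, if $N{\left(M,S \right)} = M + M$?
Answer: $-227$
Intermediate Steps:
$j{\left(z,d \right)} = -20$ ($j{\left(z,d \right)} = 4 \left(-5\right) = -20$)
$N{\left(M,S \right)} = 2 M$
$\left(j{\left(7,-12 \right)} - 227\right) + N{\left(10,-5 \right)} = \left(-20 - 227\right) + 2 \cdot 10 = -247 + 20 = -227$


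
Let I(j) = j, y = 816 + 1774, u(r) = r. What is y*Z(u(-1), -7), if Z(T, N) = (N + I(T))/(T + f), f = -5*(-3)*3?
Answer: -5180/11 ≈ -470.91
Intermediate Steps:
y = 2590
f = 45 (f = 15*3 = 45)
Z(T, N) = (N + T)/(45 + T) (Z(T, N) = (N + T)/(T + 45) = (N + T)/(45 + T))
y*Z(u(-1), -7) = 2590*((-7 - 1)/(45 - 1)) = 2590*(-8/44) = 2590*((1/44)*(-8)) = 2590*(-2/11) = -5180/11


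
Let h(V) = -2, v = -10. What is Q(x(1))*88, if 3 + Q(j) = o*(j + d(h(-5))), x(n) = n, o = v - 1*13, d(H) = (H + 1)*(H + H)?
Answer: -10384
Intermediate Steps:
d(H) = 2*H*(1 + H) (d(H) = (1 + H)*(2*H) = 2*H*(1 + H))
o = -23 (o = -10 - 1*13 = -10 - 13 = -23)
Q(j) = -95 - 23*j (Q(j) = -3 - 23*(j + 2*(-2)*(1 - 2)) = -3 - 23*(j + 2*(-2)*(-1)) = -3 - 23*(j + 4) = -3 - 23*(4 + j) = -3 + (-92 - 23*j) = -95 - 23*j)
Q(x(1))*88 = (-95 - 23*1)*88 = (-95 - 23)*88 = -118*88 = -10384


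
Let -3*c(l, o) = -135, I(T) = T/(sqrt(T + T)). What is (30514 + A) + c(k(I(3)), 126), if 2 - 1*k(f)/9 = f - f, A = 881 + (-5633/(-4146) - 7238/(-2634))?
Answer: 57231229705/1820094 ≈ 31444.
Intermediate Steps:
I(T) = sqrt(2)*sqrt(T)/2 (I(T) = T/(sqrt(2*T)) = T/((sqrt(2)*sqrt(T))) = T*(sqrt(2)/(2*sqrt(T))) = sqrt(2)*sqrt(T)/2)
A = 1610977159/1820094 (A = 881 + (-5633*(-1/4146) - 7238*(-1/2634)) = 881 + (5633/4146 + 3619/1317) = 881 + 7474345/1820094 = 1610977159/1820094 ≈ 885.11)
k(f) = 18 (k(f) = 18 - 9*(f - f) = 18 - 9*0 = 18 + 0 = 18)
c(l, o) = 45 (c(l, o) = -1/3*(-135) = 45)
(30514 + A) + c(k(I(3)), 126) = (30514 + 1610977159/1820094) + 45 = 57149325475/1820094 + 45 = 57231229705/1820094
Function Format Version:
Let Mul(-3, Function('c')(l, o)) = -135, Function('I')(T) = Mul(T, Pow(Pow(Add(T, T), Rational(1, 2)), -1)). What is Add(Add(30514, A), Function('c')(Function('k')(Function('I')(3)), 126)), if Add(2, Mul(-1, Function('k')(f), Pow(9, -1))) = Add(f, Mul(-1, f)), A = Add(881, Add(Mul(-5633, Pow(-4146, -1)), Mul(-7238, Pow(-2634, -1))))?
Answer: Rational(57231229705, 1820094) ≈ 31444.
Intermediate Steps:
Function('I')(T) = Mul(Rational(1, 2), Pow(2, Rational(1, 2)), Pow(T, Rational(1, 2))) (Function('I')(T) = Mul(T, Pow(Pow(Mul(2, T), Rational(1, 2)), -1)) = Mul(T, Pow(Mul(Pow(2, Rational(1, 2)), Pow(T, Rational(1, 2))), -1)) = Mul(T, Mul(Rational(1, 2), Pow(2, Rational(1, 2)), Pow(T, Rational(-1, 2)))) = Mul(Rational(1, 2), Pow(2, Rational(1, 2)), Pow(T, Rational(1, 2))))
A = Rational(1610977159, 1820094) (A = Add(881, Add(Mul(-5633, Rational(-1, 4146)), Mul(-7238, Rational(-1, 2634)))) = Add(881, Add(Rational(5633, 4146), Rational(3619, 1317))) = Add(881, Rational(7474345, 1820094)) = Rational(1610977159, 1820094) ≈ 885.11)
Function('k')(f) = 18 (Function('k')(f) = Add(18, Mul(-9, Add(f, Mul(-1, f)))) = Add(18, Mul(-9, 0)) = Add(18, 0) = 18)
Function('c')(l, o) = 45 (Function('c')(l, o) = Mul(Rational(-1, 3), -135) = 45)
Add(Add(30514, A), Function('c')(Function('k')(Function('I')(3)), 126)) = Add(Add(30514, Rational(1610977159, 1820094)), 45) = Add(Rational(57149325475, 1820094), 45) = Rational(57231229705, 1820094)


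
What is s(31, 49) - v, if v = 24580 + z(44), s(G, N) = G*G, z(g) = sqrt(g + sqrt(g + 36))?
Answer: -23619 - 2*sqrt(11 + sqrt(5)) ≈ -23626.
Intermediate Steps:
z(g) = sqrt(g + sqrt(36 + g))
s(G, N) = G**2
v = 24580 + sqrt(44 + 4*sqrt(5)) (v = 24580 + sqrt(44 + sqrt(36 + 44)) = 24580 + sqrt(44 + sqrt(80)) = 24580 + sqrt(44 + 4*sqrt(5)) ≈ 24587.)
s(31, 49) - v = 31**2 - (24580 + 2*sqrt(11 + sqrt(5))) = 961 + (-24580 - 2*sqrt(11 + sqrt(5))) = -23619 - 2*sqrt(11 + sqrt(5))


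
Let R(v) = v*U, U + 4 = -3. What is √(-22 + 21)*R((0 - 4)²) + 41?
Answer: 41 - 112*I ≈ 41.0 - 112.0*I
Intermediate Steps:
U = -7 (U = -4 - 3 = -7)
R(v) = -7*v (R(v) = v*(-7) = -7*v)
√(-22 + 21)*R((0 - 4)²) + 41 = √(-22 + 21)*(-7*(0 - 4)²) + 41 = √(-1)*(-7*(-4)²) + 41 = I*(-7*16) + 41 = I*(-112) + 41 = -112*I + 41 = 41 - 112*I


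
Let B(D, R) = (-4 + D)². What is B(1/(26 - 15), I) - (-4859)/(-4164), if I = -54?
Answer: 7111297/503844 ≈ 14.114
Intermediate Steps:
B(1/(26 - 15), I) - (-4859)/(-4164) = (-4 + 1/(26 - 15))² - (-4859)/(-4164) = (-4 + 1/11)² - (-4859)*(-1)/4164 = (-4 + 1/11)² - 1*4859/4164 = (-43/11)² - 4859/4164 = 1849/121 - 4859/4164 = 7111297/503844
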